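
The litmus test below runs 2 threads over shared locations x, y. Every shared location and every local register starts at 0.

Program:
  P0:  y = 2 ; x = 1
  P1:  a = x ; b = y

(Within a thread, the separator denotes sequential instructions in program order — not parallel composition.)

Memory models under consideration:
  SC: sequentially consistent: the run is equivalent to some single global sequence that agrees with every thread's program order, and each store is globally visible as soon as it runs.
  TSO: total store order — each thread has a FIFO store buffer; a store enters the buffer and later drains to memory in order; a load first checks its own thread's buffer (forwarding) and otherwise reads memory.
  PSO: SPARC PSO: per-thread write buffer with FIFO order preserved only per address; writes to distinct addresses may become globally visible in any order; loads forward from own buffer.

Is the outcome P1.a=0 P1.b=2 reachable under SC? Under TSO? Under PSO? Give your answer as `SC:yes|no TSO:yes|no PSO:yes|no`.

outcome vector order: (P1.a,P1.b)
SC: 3 outcomes — {00; 02; 12}
TSO: 3 outcomes — {00; 02; 12}
PSO: 4 outcomes — {00; 02; 10; 12}
target 02 ∈ {SC,TSO,PSO}

SC:yes TSO:yes PSO:yes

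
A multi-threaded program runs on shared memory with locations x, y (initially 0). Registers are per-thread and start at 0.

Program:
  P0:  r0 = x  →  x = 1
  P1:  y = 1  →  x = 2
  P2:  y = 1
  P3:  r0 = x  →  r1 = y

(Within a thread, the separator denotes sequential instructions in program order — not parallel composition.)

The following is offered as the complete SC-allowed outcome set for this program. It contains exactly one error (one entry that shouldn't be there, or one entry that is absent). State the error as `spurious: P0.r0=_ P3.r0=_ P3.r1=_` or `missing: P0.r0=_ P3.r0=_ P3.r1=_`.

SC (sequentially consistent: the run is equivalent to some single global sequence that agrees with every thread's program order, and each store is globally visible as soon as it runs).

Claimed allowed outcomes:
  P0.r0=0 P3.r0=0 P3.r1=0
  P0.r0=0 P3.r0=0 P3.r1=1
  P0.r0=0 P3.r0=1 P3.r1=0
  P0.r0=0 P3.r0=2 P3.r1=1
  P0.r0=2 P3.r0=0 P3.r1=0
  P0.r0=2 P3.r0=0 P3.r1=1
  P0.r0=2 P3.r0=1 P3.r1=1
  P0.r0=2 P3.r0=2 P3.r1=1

missing: P0.r0=0 P3.r0=1 P3.r1=1

outcome vector order: (P0.r0,P3.r0,P3.r1)
under SC → <0 0 0>, <0 0 1>, <0 1 0>, <0 1 1>, <0 2 1>, <2 0 0>, <2 0 1>, <2 1 1>, <2 2 1>
SC∖claimed = {<0 1 1>}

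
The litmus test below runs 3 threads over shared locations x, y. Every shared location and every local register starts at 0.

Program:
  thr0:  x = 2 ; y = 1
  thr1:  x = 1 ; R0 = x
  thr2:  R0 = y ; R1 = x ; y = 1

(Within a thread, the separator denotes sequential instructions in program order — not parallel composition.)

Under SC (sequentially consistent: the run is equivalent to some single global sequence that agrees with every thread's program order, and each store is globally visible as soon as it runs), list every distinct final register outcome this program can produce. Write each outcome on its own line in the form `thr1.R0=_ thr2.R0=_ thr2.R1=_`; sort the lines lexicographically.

thr1.R0=1 thr2.R0=0 thr2.R1=0
thr1.R0=1 thr2.R0=0 thr2.R1=1
thr1.R0=1 thr2.R0=0 thr2.R1=2
thr1.R0=1 thr2.R0=1 thr2.R1=1
thr1.R0=1 thr2.R0=1 thr2.R1=2
thr1.R0=2 thr2.R0=0 thr2.R1=0
thr1.R0=2 thr2.R0=0 thr2.R1=1
thr1.R0=2 thr2.R0=0 thr2.R1=2
thr1.R0=2 thr2.R0=1 thr2.R1=2

outcome vector order: (thr1.R0,thr2.R0,thr2.R1)
|SC outcomes| = 9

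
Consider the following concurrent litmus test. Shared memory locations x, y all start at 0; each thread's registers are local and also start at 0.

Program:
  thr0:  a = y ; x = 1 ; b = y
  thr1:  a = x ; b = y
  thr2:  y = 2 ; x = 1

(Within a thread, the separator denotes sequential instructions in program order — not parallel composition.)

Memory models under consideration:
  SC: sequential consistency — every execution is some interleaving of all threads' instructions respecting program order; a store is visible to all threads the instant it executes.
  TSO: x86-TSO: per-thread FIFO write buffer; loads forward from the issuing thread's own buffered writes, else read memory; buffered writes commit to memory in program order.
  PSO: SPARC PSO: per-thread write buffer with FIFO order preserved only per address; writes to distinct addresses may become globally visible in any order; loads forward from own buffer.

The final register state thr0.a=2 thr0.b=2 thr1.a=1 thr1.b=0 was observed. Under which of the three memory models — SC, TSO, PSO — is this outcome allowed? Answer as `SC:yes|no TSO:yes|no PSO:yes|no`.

SC:no TSO:no PSO:yes

outcome vector order: (thr0.a,thr0.b,thr1.a,thr1.b)
SC: 11 outcomes — {(0,0,0,0) (0,0,0,2) (0,0,1,0) (0,0,1,2) (0,2,0,0) (0,2,0,2) (0,2,1,0) (0,2,1,2) (2,2,0,0) (2,2,0,2) (2,2,1,2)}
TSO: 11 outcomes — {(0,0,0,0) (0,0,0,2) (0,0,1,0) (0,0,1,2) (0,2,0,0) (0,2,0,2) (0,2,1,0) (0,2,1,2) (2,2,0,0) (2,2,0,2) (2,2,1,2)}
PSO: 12 outcomes — {(0,0,0,0) (0,0,0,2) (0,0,1,0) (0,0,1,2) (0,2,0,0) (0,2,0,2) (0,2,1,0) (0,2,1,2) (2,2,0,0) (2,2,0,2) (2,2,1,0) (2,2,1,2)}
target (2,2,1,0) ∈ {PSO}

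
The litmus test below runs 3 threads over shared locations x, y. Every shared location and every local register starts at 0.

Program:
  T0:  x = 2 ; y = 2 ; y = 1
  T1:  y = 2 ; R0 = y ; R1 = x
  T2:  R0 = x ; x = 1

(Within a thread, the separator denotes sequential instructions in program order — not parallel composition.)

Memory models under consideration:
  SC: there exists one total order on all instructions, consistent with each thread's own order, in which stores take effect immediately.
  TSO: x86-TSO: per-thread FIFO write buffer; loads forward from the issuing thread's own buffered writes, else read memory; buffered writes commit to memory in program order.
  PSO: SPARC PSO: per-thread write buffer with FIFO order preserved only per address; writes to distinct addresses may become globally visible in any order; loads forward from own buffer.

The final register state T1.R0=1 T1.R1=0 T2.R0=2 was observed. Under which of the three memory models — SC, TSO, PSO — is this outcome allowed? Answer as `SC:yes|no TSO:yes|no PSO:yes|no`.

outcome vector order: (T1.R0,T1.R1,T2.R0)
SC (10): 110 112 120 122 200 202 210 212 220 222
TSO (10): 110 112 120 122 200 202 210 212 220 222
PSO (12): 100 102 110 112 120 122 200 202 210 212 220 222
target 102 ∈ {PSO}

SC:no TSO:no PSO:yes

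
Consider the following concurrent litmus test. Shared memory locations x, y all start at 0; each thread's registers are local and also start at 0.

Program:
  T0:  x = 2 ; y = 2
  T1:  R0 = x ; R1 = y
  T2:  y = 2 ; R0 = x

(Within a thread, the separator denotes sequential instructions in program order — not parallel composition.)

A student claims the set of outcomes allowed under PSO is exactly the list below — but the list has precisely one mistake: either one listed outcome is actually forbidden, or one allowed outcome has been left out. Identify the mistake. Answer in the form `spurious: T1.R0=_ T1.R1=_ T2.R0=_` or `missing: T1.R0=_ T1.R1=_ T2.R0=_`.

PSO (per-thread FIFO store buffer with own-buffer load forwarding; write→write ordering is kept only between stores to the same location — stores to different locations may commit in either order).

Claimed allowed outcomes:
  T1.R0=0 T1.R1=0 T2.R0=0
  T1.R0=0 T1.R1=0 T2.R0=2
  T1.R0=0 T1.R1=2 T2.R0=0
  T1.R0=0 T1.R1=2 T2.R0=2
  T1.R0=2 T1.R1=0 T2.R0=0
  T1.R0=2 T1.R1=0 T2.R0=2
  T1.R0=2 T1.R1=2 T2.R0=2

outcome vector order: (T1.R0,T1.R1,T2.R0)
PSO (8): <0 0 0> <0 0 2> <0 2 0> <0 2 2> <2 0 0> <2 0 2> <2 2 0> <2 2 2>
PSO∖claimed = {<2 2 0>}

missing: T1.R0=2 T1.R1=2 T2.R0=0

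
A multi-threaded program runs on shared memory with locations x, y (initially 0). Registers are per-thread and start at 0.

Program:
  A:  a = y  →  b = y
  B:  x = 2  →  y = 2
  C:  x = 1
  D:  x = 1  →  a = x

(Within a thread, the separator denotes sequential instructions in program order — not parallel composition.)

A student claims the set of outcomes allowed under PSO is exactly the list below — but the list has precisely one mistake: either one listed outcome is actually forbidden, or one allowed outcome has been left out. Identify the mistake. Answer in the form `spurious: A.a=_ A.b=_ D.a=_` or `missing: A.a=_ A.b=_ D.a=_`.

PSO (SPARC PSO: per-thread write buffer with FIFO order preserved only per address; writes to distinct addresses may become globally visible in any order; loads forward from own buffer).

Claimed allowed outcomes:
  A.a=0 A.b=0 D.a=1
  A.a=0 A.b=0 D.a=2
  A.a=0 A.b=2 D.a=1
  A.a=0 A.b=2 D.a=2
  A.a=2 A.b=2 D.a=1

outcome vector order: (A.a,A.b,D.a)
under PSO → <0 0 1>; <0 0 2>; <0 2 1>; <0 2 2>; <2 2 1>; <2 2 2>
PSO∖claimed = {<2 2 2>}

missing: A.a=2 A.b=2 D.a=2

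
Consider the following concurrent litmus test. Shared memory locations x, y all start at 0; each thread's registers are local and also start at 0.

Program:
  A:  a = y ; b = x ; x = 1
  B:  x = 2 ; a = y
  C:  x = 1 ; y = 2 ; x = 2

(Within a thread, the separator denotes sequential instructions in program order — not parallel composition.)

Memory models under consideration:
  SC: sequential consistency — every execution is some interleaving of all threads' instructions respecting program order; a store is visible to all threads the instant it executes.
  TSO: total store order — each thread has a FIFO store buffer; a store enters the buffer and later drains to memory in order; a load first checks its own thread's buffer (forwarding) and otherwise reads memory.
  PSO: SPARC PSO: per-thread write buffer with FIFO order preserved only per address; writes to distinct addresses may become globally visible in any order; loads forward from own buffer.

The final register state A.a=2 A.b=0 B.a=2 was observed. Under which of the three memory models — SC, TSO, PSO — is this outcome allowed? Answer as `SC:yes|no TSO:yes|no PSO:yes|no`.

SC:no TSO:no PSO:yes

outcome vector order: (A.a,A.b,B.a)
SC (10): 0/0/0; 0/0/2; 0/1/0; 0/1/2; 0/2/0; 0/2/2; 2/1/0; 2/1/2; 2/2/0; 2/2/2
TSO (10): 0/0/0; 0/0/2; 0/1/0; 0/1/2; 0/2/0; 0/2/2; 2/1/0; 2/1/2; 2/2/0; 2/2/2
PSO (12): 0/0/0; 0/0/2; 0/1/0; 0/1/2; 0/2/0; 0/2/2; 2/0/0; 2/0/2; 2/1/0; 2/1/2; 2/2/0; 2/2/2
target 2/0/2 ∈ {PSO}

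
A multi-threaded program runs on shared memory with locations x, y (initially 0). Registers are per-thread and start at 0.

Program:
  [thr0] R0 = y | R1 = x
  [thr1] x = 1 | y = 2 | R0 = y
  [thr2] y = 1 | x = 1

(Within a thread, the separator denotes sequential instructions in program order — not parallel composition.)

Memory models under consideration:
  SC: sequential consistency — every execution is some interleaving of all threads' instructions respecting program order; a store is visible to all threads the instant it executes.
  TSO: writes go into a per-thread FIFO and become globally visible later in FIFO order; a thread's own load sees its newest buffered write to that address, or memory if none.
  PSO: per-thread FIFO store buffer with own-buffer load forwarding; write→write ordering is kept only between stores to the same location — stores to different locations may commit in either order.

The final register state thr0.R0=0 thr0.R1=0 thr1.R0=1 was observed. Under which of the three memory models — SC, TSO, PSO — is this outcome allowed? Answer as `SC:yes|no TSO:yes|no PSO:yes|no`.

outcome vector order: (thr0.R0,thr0.R1,thr1.R0)
SC: 9 outcomes — {0/0/1; 0/0/2; 0/1/1; 0/1/2; 1/0/2; 1/1/1; 1/1/2; 2/1/1; 2/1/2}
TSO: 9 outcomes — {0/0/1; 0/0/2; 0/1/1; 0/1/2; 1/0/2; 1/1/1; 1/1/2; 2/1/1; 2/1/2}
PSO: 12 outcomes — {0/0/1; 0/0/2; 0/1/1; 0/1/2; 1/0/1; 1/0/2; 1/1/1; 1/1/2; 2/0/1; 2/0/2; 2/1/1; 2/1/2}
target 0/0/1 ∈ {SC,TSO,PSO}

SC:yes TSO:yes PSO:yes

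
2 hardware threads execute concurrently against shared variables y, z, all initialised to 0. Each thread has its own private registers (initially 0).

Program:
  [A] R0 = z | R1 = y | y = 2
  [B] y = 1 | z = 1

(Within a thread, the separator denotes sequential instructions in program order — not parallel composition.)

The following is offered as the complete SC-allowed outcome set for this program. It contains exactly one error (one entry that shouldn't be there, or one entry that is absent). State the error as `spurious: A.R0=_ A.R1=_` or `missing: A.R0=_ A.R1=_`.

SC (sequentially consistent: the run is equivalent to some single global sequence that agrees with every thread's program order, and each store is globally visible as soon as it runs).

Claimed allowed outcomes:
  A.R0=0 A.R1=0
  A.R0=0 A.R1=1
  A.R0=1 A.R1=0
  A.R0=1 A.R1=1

spurious: A.R0=1 A.R1=0

outcome vector order: (A.R0,A.R1)
SC: 3 outcomes — {(0,0) (0,1) (1,1)}
claimed∖SC = {(1,0)}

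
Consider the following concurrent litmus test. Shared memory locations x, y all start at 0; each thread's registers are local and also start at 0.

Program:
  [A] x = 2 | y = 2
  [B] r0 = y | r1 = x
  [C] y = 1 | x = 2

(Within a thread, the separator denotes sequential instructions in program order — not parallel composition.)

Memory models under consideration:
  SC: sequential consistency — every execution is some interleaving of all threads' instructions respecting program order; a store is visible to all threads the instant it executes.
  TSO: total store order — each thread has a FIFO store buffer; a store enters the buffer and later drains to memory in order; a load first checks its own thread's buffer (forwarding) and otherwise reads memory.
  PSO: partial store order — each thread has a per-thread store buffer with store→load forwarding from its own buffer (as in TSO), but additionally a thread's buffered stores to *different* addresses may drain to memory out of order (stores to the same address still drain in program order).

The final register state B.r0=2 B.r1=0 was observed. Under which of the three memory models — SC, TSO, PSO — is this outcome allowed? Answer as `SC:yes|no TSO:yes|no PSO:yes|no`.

SC:no TSO:no PSO:yes

outcome vector order: (B.r0,B.r1)
SC: 5 outcomes — {<0 0> <0 2> <1 0> <1 2> <2 2>}
TSO: 5 outcomes — {<0 0> <0 2> <1 0> <1 2> <2 2>}
PSO: 6 outcomes — {<0 0> <0 2> <1 0> <1 2> <2 0> <2 2>}
target <2 0> ∈ {PSO}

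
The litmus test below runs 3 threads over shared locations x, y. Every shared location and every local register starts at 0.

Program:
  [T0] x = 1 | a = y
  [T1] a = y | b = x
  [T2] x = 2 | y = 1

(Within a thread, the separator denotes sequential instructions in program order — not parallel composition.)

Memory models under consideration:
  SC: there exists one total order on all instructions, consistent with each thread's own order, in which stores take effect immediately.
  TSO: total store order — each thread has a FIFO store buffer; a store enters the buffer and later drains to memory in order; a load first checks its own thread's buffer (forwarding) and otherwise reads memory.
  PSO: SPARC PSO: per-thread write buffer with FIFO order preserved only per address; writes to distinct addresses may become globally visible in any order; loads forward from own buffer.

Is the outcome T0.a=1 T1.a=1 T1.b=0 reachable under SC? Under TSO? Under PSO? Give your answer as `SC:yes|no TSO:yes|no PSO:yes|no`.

outcome vector order: (T0.a,T1.a,T1.b)
SC (10): 000, 001, 002, 011, 012, 100, 101, 102, 111, 112
TSO (10): 000, 001, 002, 011, 012, 100, 101, 102, 111, 112
PSO (12): 000, 001, 002, 010, 011, 012, 100, 101, 102, 110, 111, 112
target 110 ∈ {PSO}

SC:no TSO:no PSO:yes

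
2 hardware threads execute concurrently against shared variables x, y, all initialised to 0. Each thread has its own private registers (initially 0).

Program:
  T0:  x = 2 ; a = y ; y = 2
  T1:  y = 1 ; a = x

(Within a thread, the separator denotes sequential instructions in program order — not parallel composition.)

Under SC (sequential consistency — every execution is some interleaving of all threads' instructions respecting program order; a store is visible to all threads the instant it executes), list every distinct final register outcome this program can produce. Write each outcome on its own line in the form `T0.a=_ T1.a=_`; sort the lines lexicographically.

T0.a=0 T1.a=2
T0.a=1 T1.a=0
T0.a=1 T1.a=2

outcome vector order: (T0.a,T1.a)
|SC outcomes| = 3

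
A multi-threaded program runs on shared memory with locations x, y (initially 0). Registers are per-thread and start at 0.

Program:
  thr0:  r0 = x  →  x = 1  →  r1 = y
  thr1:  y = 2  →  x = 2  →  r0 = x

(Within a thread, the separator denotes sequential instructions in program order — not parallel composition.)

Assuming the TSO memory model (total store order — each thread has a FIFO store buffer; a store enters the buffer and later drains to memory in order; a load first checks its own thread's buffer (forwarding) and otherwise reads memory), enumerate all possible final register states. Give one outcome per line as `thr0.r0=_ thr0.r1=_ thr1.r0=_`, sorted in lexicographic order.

thr0.r0=0 thr0.r1=0 thr1.r0=1
thr0.r0=0 thr0.r1=0 thr1.r0=2
thr0.r0=0 thr0.r1=2 thr1.r0=1
thr0.r0=0 thr0.r1=2 thr1.r0=2
thr0.r0=2 thr0.r1=2 thr1.r0=1
thr0.r0=2 thr0.r1=2 thr1.r0=2

outcome vector order: (thr0.r0,thr0.r1,thr1.r0)
|TSO outcomes| = 6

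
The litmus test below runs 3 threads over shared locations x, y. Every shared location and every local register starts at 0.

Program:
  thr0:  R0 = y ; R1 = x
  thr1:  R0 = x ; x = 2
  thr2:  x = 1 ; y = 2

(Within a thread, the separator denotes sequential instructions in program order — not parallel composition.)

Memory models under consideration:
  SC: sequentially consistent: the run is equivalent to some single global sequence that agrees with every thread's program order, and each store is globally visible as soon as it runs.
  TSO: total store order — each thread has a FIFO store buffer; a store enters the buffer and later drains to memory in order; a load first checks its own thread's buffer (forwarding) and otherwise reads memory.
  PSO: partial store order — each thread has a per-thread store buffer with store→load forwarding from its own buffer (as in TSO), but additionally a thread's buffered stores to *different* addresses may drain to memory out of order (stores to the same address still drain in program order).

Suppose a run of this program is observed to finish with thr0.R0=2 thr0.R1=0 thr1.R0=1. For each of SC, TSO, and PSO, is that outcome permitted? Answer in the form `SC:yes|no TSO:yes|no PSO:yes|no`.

SC:no TSO:no PSO:yes

outcome vector order: (thr0.R0,thr0.R1,thr1.R0)
SC (10): <0 0 0> <0 0 1> <0 1 0> <0 1 1> <0 2 0> <0 2 1> <2 1 0> <2 1 1> <2 2 0> <2 2 1>
TSO (10): <0 0 0> <0 0 1> <0 1 0> <0 1 1> <0 2 0> <0 2 1> <2 1 0> <2 1 1> <2 2 0> <2 2 1>
PSO (12): <0 0 0> <0 0 1> <0 1 0> <0 1 1> <0 2 0> <0 2 1> <2 0 0> <2 0 1> <2 1 0> <2 1 1> <2 2 0> <2 2 1>
target <2 0 1> ∈ {PSO}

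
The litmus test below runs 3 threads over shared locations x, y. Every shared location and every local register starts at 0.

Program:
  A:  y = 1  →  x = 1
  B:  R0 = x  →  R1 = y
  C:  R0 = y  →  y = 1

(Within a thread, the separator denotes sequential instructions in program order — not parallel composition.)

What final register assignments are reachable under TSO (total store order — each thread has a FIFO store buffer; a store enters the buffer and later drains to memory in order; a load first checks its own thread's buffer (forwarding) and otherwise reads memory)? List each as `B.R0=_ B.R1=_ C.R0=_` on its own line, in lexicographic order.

outcome vector order: (B.R0,B.R1,C.R0)
|TSO outcomes| = 6

B.R0=0 B.R1=0 C.R0=0
B.R0=0 B.R1=0 C.R0=1
B.R0=0 B.R1=1 C.R0=0
B.R0=0 B.R1=1 C.R0=1
B.R0=1 B.R1=1 C.R0=0
B.R0=1 B.R1=1 C.R0=1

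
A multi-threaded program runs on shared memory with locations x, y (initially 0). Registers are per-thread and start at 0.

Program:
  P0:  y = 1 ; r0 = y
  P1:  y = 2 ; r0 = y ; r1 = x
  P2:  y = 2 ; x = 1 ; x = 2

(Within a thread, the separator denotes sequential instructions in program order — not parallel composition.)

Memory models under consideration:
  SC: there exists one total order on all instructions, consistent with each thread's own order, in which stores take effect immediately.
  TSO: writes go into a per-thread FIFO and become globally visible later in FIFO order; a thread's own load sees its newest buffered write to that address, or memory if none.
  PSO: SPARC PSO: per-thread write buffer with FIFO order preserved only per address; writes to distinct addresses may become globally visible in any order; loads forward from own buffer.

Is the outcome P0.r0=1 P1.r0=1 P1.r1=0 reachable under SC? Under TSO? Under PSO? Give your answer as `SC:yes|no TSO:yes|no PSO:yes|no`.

SC:yes TSO:yes PSO:yes

outcome vector order: (P0.r0,P1.r0,P1.r1)
SC: 12 outcomes — {(1,1,0); (1,1,1); (1,1,2); (1,2,0); (1,2,1); (1,2,2); (2,1,0); (2,1,1); (2,1,2); (2,2,0); (2,2,1); (2,2,2)}
TSO: 12 outcomes — {(1,1,0); (1,1,1); (1,1,2); (1,2,0); (1,2,1); (1,2,2); (2,1,0); (2,1,1); (2,1,2); (2,2,0); (2,2,1); (2,2,2)}
PSO: 12 outcomes — {(1,1,0); (1,1,1); (1,1,2); (1,2,0); (1,2,1); (1,2,2); (2,1,0); (2,1,1); (2,1,2); (2,2,0); (2,2,1); (2,2,2)}
target (1,1,0) ∈ {SC,TSO,PSO}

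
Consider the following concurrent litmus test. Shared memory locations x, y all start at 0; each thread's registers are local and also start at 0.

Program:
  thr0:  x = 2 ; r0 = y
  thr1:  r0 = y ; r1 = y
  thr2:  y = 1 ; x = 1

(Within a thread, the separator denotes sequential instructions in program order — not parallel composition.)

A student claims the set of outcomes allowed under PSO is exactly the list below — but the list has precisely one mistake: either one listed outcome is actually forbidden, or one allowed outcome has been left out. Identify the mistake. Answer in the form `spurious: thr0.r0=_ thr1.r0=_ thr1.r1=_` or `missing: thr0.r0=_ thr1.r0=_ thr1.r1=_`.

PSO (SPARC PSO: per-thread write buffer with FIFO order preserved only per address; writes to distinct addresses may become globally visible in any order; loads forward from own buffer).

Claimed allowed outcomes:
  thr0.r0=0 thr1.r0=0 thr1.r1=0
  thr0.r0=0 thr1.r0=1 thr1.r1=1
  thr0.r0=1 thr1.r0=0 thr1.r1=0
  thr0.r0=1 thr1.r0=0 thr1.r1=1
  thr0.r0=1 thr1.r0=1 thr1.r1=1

outcome vector order: (thr0.r0,thr1.r0,thr1.r1)
under PSO → 0/0/0, 0/0/1, 0/1/1, 1/0/0, 1/0/1, 1/1/1
PSO∖claimed = {0/0/1}

missing: thr0.r0=0 thr1.r0=0 thr1.r1=1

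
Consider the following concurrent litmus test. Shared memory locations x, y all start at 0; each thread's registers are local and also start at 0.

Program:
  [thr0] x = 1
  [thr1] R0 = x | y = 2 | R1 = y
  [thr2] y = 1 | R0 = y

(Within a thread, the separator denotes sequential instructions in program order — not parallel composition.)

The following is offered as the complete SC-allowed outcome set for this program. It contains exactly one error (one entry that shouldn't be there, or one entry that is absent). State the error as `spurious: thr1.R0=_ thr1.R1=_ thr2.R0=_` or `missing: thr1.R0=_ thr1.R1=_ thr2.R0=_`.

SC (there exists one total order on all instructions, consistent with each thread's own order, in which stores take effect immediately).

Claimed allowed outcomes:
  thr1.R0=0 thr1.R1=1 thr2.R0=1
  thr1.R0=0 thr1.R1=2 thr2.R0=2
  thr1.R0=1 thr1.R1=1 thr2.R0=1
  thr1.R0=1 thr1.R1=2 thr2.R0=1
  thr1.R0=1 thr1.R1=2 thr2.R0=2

outcome vector order: (thr1.R0,thr1.R1,thr2.R0)
SC: 6 outcomes — {(0,1,1), (0,2,1), (0,2,2), (1,1,1), (1,2,1), (1,2,2)}
SC∖claimed = {(0,2,1)}

missing: thr1.R0=0 thr1.R1=2 thr2.R0=1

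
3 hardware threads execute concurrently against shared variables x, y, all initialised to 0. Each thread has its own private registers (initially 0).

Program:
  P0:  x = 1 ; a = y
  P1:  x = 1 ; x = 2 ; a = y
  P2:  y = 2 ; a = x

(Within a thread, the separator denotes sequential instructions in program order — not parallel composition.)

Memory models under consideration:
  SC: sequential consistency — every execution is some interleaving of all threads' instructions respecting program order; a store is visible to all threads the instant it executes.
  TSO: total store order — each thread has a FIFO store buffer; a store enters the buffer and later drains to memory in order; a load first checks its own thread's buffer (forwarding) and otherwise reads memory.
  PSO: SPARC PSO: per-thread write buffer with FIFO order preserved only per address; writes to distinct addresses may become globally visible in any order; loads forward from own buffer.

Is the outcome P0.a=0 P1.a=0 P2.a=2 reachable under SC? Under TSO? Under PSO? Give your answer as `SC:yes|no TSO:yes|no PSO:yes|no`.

SC:yes TSO:yes PSO:yes

outcome vector order: (P0.a,P1.a,P2.a)
SC (9): <0 0 1> <0 0 2> <0 2 1> <0 2 2> <2 0 1> <2 0 2> <2 2 0> <2 2 1> <2 2 2>
TSO (12): <0 0 0> <0 0 1> <0 0 2> <0 2 0> <0 2 1> <0 2 2> <2 0 0> <2 0 1> <2 0 2> <2 2 0> <2 2 1> <2 2 2>
PSO (12): <0 0 0> <0 0 1> <0 0 2> <0 2 0> <0 2 1> <0 2 2> <2 0 0> <2 0 1> <2 0 2> <2 2 0> <2 2 1> <2 2 2>
target <0 0 2> ∈ {SC,TSO,PSO}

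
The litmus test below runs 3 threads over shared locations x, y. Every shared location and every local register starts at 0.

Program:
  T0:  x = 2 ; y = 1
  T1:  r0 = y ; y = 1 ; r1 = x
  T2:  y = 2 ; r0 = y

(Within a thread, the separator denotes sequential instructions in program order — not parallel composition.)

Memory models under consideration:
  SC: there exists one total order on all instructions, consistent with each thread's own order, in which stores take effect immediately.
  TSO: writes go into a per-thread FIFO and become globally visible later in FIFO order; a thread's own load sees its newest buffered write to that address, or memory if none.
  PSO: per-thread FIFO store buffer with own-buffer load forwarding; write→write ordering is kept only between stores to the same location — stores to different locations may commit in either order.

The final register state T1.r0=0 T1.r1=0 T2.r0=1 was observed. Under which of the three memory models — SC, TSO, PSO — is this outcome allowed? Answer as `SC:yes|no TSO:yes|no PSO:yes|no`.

outcome vector order: (T1.r0,T1.r1,T2.r0)
SC: 10 outcomes — {001 002 021 022 121 122 201 202 221 222}
TSO: 10 outcomes — {001 002 021 022 121 122 201 202 221 222}
PSO: 12 outcomes — {001 002 021 022 101 102 121 122 201 202 221 222}
target 001 ∈ {SC,TSO,PSO}

SC:yes TSO:yes PSO:yes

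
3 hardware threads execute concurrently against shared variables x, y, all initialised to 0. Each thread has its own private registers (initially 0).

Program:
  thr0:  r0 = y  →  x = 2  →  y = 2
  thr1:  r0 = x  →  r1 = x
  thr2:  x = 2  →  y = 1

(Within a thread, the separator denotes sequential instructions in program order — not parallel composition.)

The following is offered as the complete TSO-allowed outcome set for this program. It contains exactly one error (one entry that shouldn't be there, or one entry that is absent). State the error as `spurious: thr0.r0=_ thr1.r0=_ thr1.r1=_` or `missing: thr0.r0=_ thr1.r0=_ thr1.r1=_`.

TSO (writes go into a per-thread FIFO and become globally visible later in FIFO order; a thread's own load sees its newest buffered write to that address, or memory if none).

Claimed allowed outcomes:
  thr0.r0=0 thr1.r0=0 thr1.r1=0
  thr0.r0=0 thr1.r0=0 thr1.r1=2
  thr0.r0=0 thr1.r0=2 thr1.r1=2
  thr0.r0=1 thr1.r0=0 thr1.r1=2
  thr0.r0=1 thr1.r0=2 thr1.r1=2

outcome vector order: (thr0.r0,thr1.r0,thr1.r1)
[TSO] allowed = {0/0/0, 0/0/2, 0/2/2, 1/0/0, 1/0/2, 1/2/2}
TSO∖claimed = {1/0/0}

missing: thr0.r0=1 thr1.r0=0 thr1.r1=0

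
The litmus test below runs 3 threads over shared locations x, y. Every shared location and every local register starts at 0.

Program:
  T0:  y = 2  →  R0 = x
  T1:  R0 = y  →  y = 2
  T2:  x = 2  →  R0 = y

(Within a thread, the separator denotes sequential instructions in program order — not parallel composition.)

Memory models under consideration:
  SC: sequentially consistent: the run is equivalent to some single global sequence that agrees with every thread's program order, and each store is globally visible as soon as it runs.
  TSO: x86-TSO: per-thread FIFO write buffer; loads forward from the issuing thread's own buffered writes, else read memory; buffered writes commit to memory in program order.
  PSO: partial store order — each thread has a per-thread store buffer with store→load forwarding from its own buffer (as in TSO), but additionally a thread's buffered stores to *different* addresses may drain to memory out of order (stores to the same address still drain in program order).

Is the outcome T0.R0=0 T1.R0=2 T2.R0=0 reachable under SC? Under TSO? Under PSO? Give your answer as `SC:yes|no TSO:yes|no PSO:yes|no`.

outcome vector order: (T0.R0,T1.R0,T2.R0)
under SC → 0/0/2, 0/2/2, 2/0/0, 2/0/2, 2/2/0, 2/2/2
under TSO → 0/0/0, 0/0/2, 0/2/0, 0/2/2, 2/0/0, 2/0/2, 2/2/0, 2/2/2
under PSO → 0/0/0, 0/0/2, 0/2/0, 0/2/2, 2/0/0, 2/0/2, 2/2/0, 2/2/2
target 0/2/0 ∈ {TSO,PSO}

SC:no TSO:yes PSO:yes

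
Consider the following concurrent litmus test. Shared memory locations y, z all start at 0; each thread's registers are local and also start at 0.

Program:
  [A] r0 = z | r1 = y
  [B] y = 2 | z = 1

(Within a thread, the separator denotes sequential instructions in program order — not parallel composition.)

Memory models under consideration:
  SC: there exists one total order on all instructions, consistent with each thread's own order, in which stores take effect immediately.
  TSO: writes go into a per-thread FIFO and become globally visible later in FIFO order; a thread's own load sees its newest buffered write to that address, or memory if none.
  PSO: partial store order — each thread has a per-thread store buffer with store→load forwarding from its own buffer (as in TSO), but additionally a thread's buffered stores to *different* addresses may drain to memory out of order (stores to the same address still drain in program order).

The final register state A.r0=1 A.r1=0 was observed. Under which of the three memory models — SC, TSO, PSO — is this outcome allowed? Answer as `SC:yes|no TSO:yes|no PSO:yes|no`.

SC:no TSO:no PSO:yes

outcome vector order: (A.r0,A.r1)
SC: 3 outcomes — {<0 0>; <0 2>; <1 2>}
TSO: 3 outcomes — {<0 0>; <0 2>; <1 2>}
PSO: 4 outcomes — {<0 0>; <0 2>; <1 0>; <1 2>}
target <1 0> ∈ {PSO}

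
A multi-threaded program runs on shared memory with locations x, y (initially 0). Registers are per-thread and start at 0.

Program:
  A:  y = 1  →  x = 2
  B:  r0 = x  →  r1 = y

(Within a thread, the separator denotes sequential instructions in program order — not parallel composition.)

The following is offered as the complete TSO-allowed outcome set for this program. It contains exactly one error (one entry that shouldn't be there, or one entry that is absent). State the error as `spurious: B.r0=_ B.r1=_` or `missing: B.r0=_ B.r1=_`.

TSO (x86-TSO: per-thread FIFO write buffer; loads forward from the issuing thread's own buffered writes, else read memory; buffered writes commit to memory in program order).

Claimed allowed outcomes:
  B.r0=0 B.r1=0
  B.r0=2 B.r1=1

missing: B.r0=0 B.r1=1

outcome vector order: (B.r0,B.r1)
under TSO → <0 0>, <0 1>, <2 1>
TSO∖claimed = {<0 1>}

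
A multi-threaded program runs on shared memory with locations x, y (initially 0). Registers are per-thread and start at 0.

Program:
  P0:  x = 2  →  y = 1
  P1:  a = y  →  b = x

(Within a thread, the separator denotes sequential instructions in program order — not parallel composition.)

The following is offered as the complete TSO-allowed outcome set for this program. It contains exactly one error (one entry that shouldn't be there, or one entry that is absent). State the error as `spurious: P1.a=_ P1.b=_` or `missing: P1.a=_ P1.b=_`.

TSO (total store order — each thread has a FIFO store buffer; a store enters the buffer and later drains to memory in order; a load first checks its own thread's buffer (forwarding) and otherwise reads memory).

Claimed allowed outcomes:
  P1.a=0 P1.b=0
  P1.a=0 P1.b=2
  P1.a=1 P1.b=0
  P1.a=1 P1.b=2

outcome vector order: (P1.a,P1.b)
under TSO → 0/0 0/2 1/2
claimed∖TSO = {1/0}

spurious: P1.a=1 P1.b=0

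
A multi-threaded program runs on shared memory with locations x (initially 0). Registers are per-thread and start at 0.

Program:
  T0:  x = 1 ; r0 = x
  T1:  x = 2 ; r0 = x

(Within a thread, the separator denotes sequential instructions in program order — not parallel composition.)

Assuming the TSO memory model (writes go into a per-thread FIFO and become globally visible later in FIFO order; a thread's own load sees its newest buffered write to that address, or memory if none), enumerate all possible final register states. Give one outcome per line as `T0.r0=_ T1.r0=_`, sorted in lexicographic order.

outcome vector order: (T0.r0,T1.r0)
|TSO outcomes| = 3

T0.r0=1 T1.r0=1
T0.r0=1 T1.r0=2
T0.r0=2 T1.r0=2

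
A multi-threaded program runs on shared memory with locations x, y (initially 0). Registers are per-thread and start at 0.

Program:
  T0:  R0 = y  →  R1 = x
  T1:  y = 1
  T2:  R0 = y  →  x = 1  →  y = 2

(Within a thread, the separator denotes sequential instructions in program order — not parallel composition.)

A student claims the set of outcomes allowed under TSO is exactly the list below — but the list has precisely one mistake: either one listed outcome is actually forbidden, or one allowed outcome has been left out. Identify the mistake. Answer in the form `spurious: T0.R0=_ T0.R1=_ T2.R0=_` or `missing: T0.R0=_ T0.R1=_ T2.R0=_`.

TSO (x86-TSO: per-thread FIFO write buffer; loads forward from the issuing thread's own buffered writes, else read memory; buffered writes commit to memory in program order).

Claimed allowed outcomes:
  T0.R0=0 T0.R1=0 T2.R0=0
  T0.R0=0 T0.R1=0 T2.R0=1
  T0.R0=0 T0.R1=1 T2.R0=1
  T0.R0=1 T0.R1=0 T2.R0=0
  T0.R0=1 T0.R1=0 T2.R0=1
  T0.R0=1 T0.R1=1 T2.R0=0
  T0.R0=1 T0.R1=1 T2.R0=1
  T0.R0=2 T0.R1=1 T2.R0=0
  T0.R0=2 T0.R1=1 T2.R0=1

missing: T0.R0=0 T0.R1=1 T2.R0=0

outcome vector order: (T0.R0,T0.R1,T2.R0)
TSO (10): <0 0 0> <0 0 1> <0 1 0> <0 1 1> <1 0 0> <1 0 1> <1 1 0> <1 1 1> <2 1 0> <2 1 1>
TSO∖claimed = {<0 1 0>}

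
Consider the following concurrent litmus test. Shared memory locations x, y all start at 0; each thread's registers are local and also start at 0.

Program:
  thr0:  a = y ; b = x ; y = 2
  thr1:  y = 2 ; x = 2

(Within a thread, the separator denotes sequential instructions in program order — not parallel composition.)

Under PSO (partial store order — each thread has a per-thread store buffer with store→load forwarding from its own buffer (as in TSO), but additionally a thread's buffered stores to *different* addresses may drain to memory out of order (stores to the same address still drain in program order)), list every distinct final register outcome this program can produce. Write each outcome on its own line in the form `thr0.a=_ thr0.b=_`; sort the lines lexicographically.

thr0.a=0 thr0.b=0
thr0.a=0 thr0.b=2
thr0.a=2 thr0.b=0
thr0.a=2 thr0.b=2

outcome vector order: (thr0.a,thr0.b)
|PSO outcomes| = 4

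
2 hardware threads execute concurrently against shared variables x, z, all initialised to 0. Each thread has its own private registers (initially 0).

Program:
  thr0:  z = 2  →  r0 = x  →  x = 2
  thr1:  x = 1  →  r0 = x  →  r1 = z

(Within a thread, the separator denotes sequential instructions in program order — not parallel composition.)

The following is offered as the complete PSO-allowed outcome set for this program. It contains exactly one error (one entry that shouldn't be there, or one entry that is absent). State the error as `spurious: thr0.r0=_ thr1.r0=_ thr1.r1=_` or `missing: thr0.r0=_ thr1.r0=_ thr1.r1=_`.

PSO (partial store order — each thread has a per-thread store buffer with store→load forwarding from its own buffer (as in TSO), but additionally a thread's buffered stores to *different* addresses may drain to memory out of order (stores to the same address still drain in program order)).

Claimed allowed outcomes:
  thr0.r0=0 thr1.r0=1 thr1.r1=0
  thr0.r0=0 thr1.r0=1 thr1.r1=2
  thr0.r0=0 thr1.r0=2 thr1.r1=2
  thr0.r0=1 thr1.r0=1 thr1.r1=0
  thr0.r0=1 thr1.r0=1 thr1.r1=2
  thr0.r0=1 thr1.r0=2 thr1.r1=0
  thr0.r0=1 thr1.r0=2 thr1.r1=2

outcome vector order: (thr0.r0,thr1.r0,thr1.r1)
[PSO] allowed = {(0,1,0); (0,1,2); (0,2,0); (0,2,2); (1,1,0); (1,1,2); (1,2,0); (1,2,2)}
PSO∖claimed = {(0,2,0)}

missing: thr0.r0=0 thr1.r0=2 thr1.r1=0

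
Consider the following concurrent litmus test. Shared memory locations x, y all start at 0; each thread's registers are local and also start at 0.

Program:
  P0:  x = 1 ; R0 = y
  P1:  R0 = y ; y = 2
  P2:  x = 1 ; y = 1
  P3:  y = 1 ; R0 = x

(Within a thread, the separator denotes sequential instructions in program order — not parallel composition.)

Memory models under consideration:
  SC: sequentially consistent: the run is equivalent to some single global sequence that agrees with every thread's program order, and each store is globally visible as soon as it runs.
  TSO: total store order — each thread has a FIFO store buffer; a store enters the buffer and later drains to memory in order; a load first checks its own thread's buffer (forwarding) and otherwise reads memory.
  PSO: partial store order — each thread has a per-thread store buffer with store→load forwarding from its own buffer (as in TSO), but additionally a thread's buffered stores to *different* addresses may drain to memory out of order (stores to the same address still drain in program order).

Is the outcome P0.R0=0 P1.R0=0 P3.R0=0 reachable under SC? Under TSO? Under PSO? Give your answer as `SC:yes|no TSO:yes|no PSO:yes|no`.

SC:no TSO:yes PSO:yes

outcome vector order: (P0.R0,P1.R0,P3.R0)
SC: 10 outcomes — {(0,0,1) (0,1,1) (1,0,0) (1,0,1) (1,1,0) (1,1,1) (2,0,0) (2,0,1) (2,1,0) (2,1,1)}
TSO: 12 outcomes — {(0,0,0) (0,0,1) (0,1,0) (0,1,1) (1,0,0) (1,0,1) (1,1,0) (1,1,1) (2,0,0) (2,0,1) (2,1,0) (2,1,1)}
PSO: 12 outcomes — {(0,0,0) (0,0,1) (0,1,0) (0,1,1) (1,0,0) (1,0,1) (1,1,0) (1,1,1) (2,0,0) (2,0,1) (2,1,0) (2,1,1)}
target (0,0,0) ∈ {TSO,PSO}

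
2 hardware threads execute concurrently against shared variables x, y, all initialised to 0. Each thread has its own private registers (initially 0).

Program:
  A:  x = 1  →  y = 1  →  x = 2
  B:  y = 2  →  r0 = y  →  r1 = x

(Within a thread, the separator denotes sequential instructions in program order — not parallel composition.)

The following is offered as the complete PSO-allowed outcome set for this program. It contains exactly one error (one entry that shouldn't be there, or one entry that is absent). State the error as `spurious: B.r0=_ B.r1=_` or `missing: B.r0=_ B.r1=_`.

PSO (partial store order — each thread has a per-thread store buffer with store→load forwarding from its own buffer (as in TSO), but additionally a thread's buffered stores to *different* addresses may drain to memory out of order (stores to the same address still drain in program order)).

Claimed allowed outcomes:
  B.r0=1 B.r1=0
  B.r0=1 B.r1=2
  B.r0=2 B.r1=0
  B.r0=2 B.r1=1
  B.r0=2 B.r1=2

outcome vector order: (B.r0,B.r1)
under PSO → 10 11 12 20 21 22
PSO∖claimed = {11}

missing: B.r0=1 B.r1=1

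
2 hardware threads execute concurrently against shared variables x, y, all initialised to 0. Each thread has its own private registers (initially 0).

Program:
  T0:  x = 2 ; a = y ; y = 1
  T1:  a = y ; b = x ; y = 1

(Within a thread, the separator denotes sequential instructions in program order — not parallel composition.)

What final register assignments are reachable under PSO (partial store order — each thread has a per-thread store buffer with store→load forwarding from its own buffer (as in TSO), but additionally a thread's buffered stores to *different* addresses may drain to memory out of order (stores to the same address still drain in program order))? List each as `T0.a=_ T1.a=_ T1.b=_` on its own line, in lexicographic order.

T0.a=0 T1.a=0 T1.b=0
T0.a=0 T1.a=0 T1.b=2
T0.a=0 T1.a=1 T1.b=0
T0.a=0 T1.a=1 T1.b=2
T0.a=1 T1.a=0 T1.b=0
T0.a=1 T1.a=0 T1.b=2

outcome vector order: (T0.a,T1.a,T1.b)
|PSO outcomes| = 6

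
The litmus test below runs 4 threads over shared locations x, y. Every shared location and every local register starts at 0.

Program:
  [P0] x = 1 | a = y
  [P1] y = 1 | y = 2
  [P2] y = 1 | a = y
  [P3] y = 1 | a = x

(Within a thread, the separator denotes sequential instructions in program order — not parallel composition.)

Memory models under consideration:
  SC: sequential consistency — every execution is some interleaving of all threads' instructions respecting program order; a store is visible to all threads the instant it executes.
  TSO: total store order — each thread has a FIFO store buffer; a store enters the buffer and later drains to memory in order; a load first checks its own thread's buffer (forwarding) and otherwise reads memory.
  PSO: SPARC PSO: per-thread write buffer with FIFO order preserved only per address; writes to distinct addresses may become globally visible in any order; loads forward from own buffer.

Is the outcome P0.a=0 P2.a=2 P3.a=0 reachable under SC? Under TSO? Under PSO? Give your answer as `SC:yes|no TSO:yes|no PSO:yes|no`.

SC:no TSO:yes PSO:yes

outcome vector order: (P0.a,P2.a,P3.a)
SC (10): 0/1/1 0/2/1 1/1/0 1/1/1 1/2/0 1/2/1 2/1/0 2/1/1 2/2/0 2/2/1
TSO (12): 0/1/0 0/1/1 0/2/0 0/2/1 1/1/0 1/1/1 1/2/0 1/2/1 2/1/0 2/1/1 2/2/0 2/2/1
PSO (12): 0/1/0 0/1/1 0/2/0 0/2/1 1/1/0 1/1/1 1/2/0 1/2/1 2/1/0 2/1/1 2/2/0 2/2/1
target 0/2/0 ∈ {TSO,PSO}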